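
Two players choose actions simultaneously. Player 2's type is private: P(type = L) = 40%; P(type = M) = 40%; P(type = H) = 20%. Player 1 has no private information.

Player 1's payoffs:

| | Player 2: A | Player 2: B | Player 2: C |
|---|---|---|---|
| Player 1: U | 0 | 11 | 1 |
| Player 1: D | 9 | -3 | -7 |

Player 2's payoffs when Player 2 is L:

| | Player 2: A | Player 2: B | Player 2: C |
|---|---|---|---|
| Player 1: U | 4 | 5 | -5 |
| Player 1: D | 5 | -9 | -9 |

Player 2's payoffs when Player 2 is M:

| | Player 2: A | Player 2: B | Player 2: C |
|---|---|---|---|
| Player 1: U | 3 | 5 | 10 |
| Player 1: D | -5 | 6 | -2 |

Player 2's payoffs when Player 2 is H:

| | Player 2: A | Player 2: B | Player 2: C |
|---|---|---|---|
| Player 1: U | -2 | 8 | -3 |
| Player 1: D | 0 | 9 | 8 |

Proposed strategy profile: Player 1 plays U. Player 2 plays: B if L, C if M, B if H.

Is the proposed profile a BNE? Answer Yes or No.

Yes

A profile is a BNE iff every type of every player is best-responding given beliefs about the other side.
Player 1 plays U: E[U] = 0.4·(11) + 0.4·(1) + 0.2·(11) = 7; E[D] = -4.6. Best-responding. ✓
Player 2 (type L), facing U: A gives 4, B gives 5, C gives -5. Proposed B is best. ✓
Player 2 (type M), facing U: A gives 3, B gives 5, C gives 10. Proposed C is best. ✓
Player 2 (type H), facing U: A gives -2, B gives 8, C gives -3. Proposed B is best. ✓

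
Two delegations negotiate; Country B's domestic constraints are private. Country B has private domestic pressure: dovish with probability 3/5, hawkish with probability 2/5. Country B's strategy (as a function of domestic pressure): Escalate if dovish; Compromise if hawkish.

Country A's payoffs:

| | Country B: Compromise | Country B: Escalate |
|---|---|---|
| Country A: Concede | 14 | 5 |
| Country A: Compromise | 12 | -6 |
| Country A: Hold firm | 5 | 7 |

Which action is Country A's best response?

E[Concede] = 3/5·(5) + 2/5·(14) = 43/5
E[Compromise] = 3/5·(-6) + 2/5·(12) = 6/5
E[Hold firm] = 3/5·(7) + 2/5·(5) = 31/5
Best response: Concede (43/5 is the largest).

Concede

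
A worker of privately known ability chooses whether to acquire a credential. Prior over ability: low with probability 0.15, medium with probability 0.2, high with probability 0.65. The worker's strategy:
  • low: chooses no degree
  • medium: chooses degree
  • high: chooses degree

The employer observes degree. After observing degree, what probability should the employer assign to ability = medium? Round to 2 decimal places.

Apply Bayes' rule using the sender's strategy as the likelihood.
P(degree) = 0.15·0 + 0.2·1 + 0.65·1 = 0.85
P(medium | degree) = (0.2·1) / 0.85 = 0.2 / 0.85 = 0.235294

0.24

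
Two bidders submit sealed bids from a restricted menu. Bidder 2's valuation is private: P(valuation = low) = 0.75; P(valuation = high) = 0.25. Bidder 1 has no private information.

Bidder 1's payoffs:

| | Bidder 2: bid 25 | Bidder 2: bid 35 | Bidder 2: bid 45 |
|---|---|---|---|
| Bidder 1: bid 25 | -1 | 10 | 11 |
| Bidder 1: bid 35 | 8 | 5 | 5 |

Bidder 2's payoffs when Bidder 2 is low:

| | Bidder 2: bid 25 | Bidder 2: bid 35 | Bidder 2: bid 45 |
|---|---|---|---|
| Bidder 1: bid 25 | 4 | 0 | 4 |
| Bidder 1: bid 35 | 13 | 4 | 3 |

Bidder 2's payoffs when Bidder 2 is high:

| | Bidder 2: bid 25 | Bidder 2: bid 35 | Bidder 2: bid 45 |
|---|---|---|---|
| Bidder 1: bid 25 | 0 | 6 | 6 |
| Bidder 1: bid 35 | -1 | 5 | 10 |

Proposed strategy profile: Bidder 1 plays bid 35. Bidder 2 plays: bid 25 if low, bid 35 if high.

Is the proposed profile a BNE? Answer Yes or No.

No

Bidder 1 plays bid 35: E[bid 35] = 0.75·(8) + 0.25·(5) = 7.25; E[bid 25] = 1.75. Best-responding. ✓
Bidder 2 (valuation low), facing bid 35: bid 25 gives 13, bid 35 gives 4, bid 45 gives 3. Proposed bid 25 is best. ✓
Bidder 2 (valuation high), facing bid 35: bid 25 gives -1, bid 35 gives 5, bid 45 gives 10. Proposed bid 35 is not best — profitable deviation exists. ✗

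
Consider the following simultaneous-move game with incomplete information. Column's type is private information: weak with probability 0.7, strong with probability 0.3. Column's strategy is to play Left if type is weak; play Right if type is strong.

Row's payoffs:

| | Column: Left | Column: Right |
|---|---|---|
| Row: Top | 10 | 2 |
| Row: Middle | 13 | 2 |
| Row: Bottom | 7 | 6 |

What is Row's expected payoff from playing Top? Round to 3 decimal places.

7.600

Take the expectation over Column's type, weighting each type's action by its prior probability.
E[Top] = 0.7·10 + 0.3·2 = 7 + 0.6 = 7.6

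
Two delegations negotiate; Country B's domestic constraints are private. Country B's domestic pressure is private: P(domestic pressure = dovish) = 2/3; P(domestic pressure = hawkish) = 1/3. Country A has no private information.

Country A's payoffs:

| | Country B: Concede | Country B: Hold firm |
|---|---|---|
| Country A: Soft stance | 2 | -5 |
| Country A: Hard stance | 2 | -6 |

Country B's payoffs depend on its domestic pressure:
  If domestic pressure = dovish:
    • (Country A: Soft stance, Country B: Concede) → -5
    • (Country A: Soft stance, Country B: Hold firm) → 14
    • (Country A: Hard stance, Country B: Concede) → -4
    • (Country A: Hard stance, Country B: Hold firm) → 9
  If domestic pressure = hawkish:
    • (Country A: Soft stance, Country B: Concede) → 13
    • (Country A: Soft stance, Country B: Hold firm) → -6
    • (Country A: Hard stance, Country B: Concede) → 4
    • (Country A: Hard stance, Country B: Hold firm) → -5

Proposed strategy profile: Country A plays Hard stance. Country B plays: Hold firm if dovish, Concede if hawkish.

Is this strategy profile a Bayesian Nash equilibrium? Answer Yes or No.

No

A profile is a BNE iff every type of every player is best-responding given beliefs about the other side.
Country A plays Hard stance: E[Hard stance] = 2/3·(-6) + 1/3·(2) = -10/3; E[Soft stance] = -8/3. Not best-responding. ✗
Country B (domestic pressure dovish), facing Hard stance: Concede gives -4, Hold firm gives 9. Proposed Hold firm is best. ✓
Country B (domestic pressure hawkish), facing Hard stance: Concede gives 4, Hold firm gives -5. Proposed Concede is best. ✓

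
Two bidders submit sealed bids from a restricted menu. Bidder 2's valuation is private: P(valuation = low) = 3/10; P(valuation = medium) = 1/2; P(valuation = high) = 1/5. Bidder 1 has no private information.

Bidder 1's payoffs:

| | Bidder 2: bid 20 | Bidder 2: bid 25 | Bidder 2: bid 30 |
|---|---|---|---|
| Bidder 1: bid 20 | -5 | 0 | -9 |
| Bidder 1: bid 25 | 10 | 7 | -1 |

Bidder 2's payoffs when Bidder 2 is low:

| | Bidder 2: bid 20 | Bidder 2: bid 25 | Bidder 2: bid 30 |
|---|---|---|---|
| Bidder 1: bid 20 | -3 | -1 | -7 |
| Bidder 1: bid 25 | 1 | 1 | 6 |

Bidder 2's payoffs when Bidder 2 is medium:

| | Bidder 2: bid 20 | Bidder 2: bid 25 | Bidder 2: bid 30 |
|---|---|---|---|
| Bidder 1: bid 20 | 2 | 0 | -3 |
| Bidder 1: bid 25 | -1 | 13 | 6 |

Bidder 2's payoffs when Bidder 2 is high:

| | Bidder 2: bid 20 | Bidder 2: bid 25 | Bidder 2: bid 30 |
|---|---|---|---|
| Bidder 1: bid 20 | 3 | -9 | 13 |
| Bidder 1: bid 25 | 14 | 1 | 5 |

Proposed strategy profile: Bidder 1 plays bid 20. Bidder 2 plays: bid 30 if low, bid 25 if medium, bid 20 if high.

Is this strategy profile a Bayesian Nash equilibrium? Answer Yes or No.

No

Bidder 1 plays bid 20: E[bid 20] = 3/10·(-9) + 1/2·(0) + 1/5·(-5) = -37/10; E[bid 25] = 26/5. Not best-responding. ✗
Bidder 2 (valuation low), facing bid 20: bid 20 gives -3, bid 25 gives -1, bid 30 gives -7. Proposed bid 30 is not best — profitable deviation exists. ✗
Bidder 2 (valuation medium), facing bid 20: bid 20 gives 2, bid 25 gives 0, bid 30 gives -3. Proposed bid 25 is not best — profitable deviation exists. ✗
Bidder 2 (valuation high), facing bid 20: bid 20 gives 3, bid 25 gives -9, bid 30 gives 13. Proposed bid 20 is not best — profitable deviation exists. ✗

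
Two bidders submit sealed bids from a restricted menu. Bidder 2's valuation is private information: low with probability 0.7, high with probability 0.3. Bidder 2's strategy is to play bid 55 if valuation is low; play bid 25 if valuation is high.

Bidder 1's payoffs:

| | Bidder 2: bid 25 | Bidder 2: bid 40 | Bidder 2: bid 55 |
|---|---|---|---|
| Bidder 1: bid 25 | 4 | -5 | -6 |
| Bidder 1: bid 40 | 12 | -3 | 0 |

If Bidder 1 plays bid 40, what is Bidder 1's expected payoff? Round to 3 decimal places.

Take the expectation over Bidder 2's valuation, weighting each type's action by its prior probability.
E[bid 40] = 0.7·0 + 0.3·12 = 0 + 3.6 = 3.6

3.600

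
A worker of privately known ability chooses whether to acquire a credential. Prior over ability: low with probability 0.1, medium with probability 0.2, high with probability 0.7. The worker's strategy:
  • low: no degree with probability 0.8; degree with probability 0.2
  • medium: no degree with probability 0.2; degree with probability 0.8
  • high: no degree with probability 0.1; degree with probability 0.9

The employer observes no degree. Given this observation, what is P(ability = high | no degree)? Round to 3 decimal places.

P(no degree) = 0.1·0.8 + 0.2·0.2 + 0.7·0.1 = 0.19
P(high | no degree) = (0.7·0.1) / 0.19 = 0.07 / 0.19 = 0.368421

0.368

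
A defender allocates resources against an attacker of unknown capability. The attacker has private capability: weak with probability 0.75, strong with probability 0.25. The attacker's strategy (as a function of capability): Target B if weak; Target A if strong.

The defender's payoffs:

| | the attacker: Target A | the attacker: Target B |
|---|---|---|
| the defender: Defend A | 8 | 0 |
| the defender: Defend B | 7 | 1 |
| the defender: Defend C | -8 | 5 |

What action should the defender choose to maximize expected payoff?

Defend B

E[Defend A] = 0.75·(0) + 0.25·(8) = 2
E[Defend B] = 0.75·(1) + 0.25·(7) = 2.5
E[Defend C] = 0.75·(5) + 0.25·(-8) = 1.75
Best response: Defend B (2.5 is the largest).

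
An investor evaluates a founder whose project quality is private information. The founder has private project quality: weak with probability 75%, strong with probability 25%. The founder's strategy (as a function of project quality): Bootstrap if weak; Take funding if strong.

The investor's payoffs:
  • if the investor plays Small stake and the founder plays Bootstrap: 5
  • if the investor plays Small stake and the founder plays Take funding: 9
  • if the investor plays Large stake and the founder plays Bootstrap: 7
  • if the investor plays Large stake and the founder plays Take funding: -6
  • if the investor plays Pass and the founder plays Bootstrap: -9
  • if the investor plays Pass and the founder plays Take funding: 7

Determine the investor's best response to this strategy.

E[Small stake] = 0.75·(5) + 0.25·(9) = 6
E[Large stake] = 0.75·(7) + 0.25·(-6) = 3.75
E[Pass] = 0.75·(-9) + 0.25·(7) = -5
Best response: Small stake (6 is the largest).

Small stake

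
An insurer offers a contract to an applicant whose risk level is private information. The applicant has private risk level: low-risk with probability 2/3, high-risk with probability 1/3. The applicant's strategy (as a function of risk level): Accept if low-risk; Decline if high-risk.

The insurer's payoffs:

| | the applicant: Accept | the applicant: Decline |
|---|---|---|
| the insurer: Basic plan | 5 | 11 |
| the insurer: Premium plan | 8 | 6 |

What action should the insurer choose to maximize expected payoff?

E[Basic plan] = 2/3·(5) + 1/3·(11) = 7
E[Premium plan] = 2/3·(8) + 1/3·(6) = 22/3
Best response: Premium plan (22/3 is the largest).

Premium plan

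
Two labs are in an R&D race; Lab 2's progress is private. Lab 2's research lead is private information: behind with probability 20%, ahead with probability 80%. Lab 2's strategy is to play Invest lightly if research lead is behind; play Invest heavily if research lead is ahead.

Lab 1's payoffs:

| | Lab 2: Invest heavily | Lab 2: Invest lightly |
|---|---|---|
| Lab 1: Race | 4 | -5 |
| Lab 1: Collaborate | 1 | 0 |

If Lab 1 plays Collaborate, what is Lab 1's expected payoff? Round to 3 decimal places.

0.800

Take the expectation over Lab 2's research lead, weighting each type's action by its prior probability.
E[Collaborate] = 0.2·0 + 0.8·1 = 0 + 0.8 = 0.8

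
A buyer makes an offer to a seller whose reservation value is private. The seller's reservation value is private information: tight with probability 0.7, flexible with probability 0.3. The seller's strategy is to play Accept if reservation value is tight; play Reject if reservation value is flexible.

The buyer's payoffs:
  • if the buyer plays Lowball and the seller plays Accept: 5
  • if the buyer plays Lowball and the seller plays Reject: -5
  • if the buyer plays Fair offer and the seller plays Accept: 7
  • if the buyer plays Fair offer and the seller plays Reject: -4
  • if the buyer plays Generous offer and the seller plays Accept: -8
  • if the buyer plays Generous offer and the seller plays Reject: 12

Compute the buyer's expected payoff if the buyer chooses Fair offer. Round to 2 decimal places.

Take the expectation over the seller's reservation value, weighting each type's action by its prior probability.
E[Fair offer] = 0.7·7 + 0.3·(-4) = 4.9 + (-1.2) = 3.7

3.70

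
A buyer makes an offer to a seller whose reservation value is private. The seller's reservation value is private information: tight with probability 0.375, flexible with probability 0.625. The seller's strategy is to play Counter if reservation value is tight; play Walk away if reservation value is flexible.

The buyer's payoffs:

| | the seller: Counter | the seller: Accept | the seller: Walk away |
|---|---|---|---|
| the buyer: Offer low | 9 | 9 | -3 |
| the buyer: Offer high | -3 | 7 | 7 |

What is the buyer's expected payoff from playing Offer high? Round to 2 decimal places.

3.25

Take the expectation over the seller's reservation value, weighting each type's action by its prior probability.
E[Offer high] = 0.375·(-3) + 0.625·7 = (-1.125) + 4.375 = 3.25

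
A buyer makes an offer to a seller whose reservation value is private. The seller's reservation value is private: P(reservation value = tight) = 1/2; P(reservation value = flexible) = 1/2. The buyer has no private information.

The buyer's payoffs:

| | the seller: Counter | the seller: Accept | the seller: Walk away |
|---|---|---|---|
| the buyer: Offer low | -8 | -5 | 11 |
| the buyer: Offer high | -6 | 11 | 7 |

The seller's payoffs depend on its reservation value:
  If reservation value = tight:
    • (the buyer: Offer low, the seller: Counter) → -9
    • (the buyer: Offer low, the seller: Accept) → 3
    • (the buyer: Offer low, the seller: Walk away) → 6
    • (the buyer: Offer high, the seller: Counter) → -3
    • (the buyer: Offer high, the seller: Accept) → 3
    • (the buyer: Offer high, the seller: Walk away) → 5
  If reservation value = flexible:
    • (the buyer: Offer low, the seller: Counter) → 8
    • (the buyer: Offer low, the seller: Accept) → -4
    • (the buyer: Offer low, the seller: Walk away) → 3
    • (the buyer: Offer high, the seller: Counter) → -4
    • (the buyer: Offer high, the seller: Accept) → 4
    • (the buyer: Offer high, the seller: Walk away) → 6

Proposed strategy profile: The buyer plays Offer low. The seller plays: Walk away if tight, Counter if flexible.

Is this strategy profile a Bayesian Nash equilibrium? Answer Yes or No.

Yes

The buyer plays Offer low: E[Offer low] = 1/2·(11) + 1/2·(-8) = 3/2; E[Offer high] = 1/2. Best-responding. ✓
The seller (reservation value tight), facing Offer low: Counter gives -9, Accept gives 3, Walk away gives 6. Proposed Walk away is best. ✓
The seller (reservation value flexible), facing Offer low: Counter gives 8, Accept gives -4, Walk away gives 3. Proposed Counter is best. ✓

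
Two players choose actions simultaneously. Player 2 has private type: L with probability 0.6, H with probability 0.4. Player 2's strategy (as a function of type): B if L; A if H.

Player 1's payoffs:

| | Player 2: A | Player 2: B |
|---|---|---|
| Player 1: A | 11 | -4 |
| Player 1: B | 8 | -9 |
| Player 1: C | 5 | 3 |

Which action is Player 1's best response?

C

E[A] = 0.6·(-4) + 0.4·(11) = 2
E[B] = 0.6·(-9) + 0.4·(8) = -2.2
E[C] = 0.6·(3) + 0.4·(5) = 3.8
Best response: C (3.8 is the largest).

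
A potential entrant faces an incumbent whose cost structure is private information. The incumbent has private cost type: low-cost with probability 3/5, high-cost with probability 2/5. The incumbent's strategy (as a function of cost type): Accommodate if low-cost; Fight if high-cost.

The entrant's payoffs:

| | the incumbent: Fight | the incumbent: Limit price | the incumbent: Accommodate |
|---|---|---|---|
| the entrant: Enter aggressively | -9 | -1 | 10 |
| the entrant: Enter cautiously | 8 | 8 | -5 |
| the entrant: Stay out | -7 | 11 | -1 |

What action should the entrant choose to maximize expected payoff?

Compute the entrant's expected payoff for each action, taking the expectation over the incumbent's type.
E[Enter aggressively] = 3/5·(10) + 2/5·(-9) = 12/5
E[Enter cautiously] = 3/5·(-5) + 2/5·(8) = 1/5
E[Stay out] = 3/5·(-1) + 2/5·(-7) = -17/5
Best response: Enter aggressively (12/5 is the largest).

Enter aggressively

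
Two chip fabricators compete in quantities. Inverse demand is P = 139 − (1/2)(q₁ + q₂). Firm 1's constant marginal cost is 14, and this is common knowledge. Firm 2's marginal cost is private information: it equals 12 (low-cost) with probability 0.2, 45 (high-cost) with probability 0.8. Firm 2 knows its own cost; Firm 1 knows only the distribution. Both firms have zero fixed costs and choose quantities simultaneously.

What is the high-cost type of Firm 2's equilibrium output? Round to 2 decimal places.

Firm 2 with cost c maximizes (139 − (1/2)(q₁+q₂) − c)·q₂, giving q₂(c) = (139 − c − (1/2)q₁).
E[c₂] = 0.2·12 + 0.8·45 = 38.4
Firm 1's FOC against E[q₂] yields q₁ = (139 − 2·14 + E[c₂])/(3/2) = (139 − 28 + 38.4)/(3/2) = 99.6.
q₂(high-cost) = (139 − 45 − (1/2)·99.6) = 44.2.

44.20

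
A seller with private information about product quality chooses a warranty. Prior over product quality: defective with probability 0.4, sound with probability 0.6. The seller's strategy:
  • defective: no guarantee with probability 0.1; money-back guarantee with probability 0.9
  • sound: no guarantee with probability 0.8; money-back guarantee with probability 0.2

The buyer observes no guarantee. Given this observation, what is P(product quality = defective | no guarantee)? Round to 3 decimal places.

0.077

Apply Bayes' rule using the sender's strategy as the likelihood.
P(no guarantee) = 0.4·0.1 + 0.6·0.8 = 0.52
P(defective | no guarantee) = (0.4·0.1) / 0.52 = 0.04 / 0.52 = 0.0769231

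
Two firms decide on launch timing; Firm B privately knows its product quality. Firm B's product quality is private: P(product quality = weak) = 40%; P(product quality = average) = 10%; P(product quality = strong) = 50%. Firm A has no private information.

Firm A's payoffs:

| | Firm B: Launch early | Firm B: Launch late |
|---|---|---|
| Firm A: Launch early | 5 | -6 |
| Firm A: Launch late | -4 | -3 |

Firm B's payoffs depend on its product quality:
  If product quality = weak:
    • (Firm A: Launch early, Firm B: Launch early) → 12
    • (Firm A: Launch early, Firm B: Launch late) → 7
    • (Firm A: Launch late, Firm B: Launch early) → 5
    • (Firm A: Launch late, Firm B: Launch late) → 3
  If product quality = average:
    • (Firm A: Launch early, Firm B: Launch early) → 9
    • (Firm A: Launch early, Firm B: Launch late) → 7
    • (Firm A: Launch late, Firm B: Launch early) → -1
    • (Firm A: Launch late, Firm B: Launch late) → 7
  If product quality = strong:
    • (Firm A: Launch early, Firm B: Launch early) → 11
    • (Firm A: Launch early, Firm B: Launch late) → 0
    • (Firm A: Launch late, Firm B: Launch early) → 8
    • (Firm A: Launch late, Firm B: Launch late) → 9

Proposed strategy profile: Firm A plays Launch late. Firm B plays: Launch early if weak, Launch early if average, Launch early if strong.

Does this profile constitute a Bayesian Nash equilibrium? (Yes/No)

No

Firm A plays Launch late: E[Launch late] = 0.4·(-4) + 0.1·(-4) + 0.5·(-4) = -4; E[Launch early] = 5. Not best-responding. ✗
Firm B (product quality weak), facing Launch late: Launch early gives 5, Launch late gives 3. Proposed Launch early is best. ✓
Firm B (product quality average), facing Launch late: Launch early gives -1, Launch late gives 7. Proposed Launch early is not best — profitable deviation exists. ✗
Firm B (product quality strong), facing Launch late: Launch early gives 8, Launch late gives 9. Proposed Launch early is not best — profitable deviation exists. ✗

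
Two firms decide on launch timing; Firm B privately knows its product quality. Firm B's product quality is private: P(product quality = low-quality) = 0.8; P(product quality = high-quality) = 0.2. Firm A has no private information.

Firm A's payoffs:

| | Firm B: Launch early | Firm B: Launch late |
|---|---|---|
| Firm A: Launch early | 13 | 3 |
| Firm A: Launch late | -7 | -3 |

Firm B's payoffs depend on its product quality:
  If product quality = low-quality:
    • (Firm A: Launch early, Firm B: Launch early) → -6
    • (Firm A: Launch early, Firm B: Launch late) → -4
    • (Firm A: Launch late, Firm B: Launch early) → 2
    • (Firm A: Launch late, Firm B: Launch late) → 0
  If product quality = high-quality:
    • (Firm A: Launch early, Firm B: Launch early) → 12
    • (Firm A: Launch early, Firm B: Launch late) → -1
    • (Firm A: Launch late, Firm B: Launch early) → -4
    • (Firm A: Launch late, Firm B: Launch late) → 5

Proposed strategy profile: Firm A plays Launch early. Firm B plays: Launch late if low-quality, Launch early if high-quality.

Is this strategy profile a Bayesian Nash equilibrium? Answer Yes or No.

Firm A plays Launch early: E[Launch early] = 0.8·(3) + 0.2·(13) = 5; E[Launch late] = -3.8. Best-responding. ✓
Firm B (product quality low-quality), facing Launch early: Launch early gives -6, Launch late gives -4. Proposed Launch late is best. ✓
Firm B (product quality high-quality), facing Launch early: Launch early gives 12, Launch late gives -1. Proposed Launch early is best. ✓

Yes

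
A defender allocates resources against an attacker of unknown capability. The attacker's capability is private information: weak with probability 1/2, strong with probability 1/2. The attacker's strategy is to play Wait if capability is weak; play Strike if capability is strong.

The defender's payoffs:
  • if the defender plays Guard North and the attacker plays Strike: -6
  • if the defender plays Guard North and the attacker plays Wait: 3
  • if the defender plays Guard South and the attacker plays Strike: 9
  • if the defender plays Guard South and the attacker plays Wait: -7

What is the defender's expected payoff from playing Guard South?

E[Guard South] = 1/2·(-7) + 1/2·9 = (-7/2) + 9/2 = 1

1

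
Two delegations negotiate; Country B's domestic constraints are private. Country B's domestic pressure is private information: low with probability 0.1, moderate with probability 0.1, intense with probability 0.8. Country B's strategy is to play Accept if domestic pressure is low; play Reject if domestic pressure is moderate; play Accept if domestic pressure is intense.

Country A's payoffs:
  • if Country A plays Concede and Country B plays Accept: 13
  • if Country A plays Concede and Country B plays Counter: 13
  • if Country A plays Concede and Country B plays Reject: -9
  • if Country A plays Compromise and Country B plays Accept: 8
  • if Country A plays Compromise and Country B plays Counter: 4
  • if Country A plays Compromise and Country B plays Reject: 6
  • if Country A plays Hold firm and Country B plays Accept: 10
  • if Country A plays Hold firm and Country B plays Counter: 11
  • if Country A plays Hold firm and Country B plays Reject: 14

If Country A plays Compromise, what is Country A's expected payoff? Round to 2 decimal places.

E[Compromise] = 0.1·8 + 0.1·6 + 0.8·8 = 0.8 + 0.6 + 6.4 = 7.8

7.80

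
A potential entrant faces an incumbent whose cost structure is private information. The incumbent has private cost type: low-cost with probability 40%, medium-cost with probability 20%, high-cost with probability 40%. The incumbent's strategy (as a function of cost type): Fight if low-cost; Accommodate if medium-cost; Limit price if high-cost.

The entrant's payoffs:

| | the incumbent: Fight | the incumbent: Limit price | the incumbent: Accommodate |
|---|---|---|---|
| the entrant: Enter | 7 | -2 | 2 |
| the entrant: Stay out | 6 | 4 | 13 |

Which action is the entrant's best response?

Stay out

E[Enter] = 0.4·(7) + 0.2·(2) + 0.4·(-2) = 2.4
E[Stay out] = 0.4·(6) + 0.2·(13) + 0.4·(4) = 6.6
Best response: Stay out (6.6 is the largest).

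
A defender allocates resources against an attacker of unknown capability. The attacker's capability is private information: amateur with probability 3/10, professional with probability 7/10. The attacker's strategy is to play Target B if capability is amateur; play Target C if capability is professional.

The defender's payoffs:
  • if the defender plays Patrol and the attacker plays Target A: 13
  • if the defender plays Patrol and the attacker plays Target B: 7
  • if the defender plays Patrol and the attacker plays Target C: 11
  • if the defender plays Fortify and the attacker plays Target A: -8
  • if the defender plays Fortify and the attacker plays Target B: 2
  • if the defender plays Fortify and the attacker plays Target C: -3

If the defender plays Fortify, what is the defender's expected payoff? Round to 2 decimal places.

-1.50

E[Fortify] = 3/10·2 + 7/10·(-3) = 3/5 + (-21/10) = -3/2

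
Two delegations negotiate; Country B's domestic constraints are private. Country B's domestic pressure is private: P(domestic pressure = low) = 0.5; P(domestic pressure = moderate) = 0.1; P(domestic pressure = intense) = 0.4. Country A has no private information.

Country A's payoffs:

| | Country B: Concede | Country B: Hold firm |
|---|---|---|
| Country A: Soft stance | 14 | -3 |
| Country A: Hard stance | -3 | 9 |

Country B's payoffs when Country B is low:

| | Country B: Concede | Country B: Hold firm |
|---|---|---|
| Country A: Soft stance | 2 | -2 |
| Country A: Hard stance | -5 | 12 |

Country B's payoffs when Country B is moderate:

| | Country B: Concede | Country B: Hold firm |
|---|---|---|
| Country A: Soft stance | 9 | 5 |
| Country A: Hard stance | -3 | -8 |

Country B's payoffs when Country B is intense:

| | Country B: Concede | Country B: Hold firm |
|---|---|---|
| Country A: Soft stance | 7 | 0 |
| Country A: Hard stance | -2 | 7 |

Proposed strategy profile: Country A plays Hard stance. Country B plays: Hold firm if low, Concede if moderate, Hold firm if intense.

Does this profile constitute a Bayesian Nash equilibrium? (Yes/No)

Country A plays Hard stance: E[Hard stance] = 0.5·(9) + 0.1·(-3) + 0.4·(9) = 7.8; E[Soft stance] = -1.3. Best-responding. ✓
Country B (domestic pressure low), facing Hard stance: Concede gives -5, Hold firm gives 12. Proposed Hold firm is best. ✓
Country B (domestic pressure moderate), facing Hard stance: Concede gives -3, Hold firm gives -8. Proposed Concede is best. ✓
Country B (domestic pressure intense), facing Hard stance: Concede gives -2, Hold firm gives 7. Proposed Hold firm is best. ✓

Yes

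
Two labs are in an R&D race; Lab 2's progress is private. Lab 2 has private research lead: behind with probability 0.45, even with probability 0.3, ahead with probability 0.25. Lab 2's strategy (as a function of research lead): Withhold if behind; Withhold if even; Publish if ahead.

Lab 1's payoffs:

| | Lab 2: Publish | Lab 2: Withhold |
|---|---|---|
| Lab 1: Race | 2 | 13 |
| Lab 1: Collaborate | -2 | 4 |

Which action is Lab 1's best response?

Compute Lab 1's expected payoff for each action, taking the expectation over Lab 2's type.
E[Race] = 0.45·(13) + 0.3·(13) + 0.25·(2) = 10.25
E[Collaborate] = 0.45·(4) + 0.3·(4) + 0.25·(-2) = 2.5
Best response: Race (10.25 is the largest).

Race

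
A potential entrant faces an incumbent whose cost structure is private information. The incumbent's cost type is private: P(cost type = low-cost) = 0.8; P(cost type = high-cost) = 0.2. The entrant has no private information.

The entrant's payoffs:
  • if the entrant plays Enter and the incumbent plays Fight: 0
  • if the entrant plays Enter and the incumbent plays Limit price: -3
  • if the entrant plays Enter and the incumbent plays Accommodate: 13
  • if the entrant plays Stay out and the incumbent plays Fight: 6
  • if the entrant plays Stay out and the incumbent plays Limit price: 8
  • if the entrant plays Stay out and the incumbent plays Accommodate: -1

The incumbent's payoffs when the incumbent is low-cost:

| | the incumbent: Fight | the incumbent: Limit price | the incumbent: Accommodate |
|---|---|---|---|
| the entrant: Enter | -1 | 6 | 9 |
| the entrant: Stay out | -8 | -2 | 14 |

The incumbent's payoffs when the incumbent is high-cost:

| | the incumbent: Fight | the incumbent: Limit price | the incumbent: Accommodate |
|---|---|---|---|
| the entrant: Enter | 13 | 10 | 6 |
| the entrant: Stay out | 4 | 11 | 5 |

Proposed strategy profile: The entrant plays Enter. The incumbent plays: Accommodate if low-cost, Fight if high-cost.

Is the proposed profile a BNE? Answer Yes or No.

A profile is a BNE iff every type of every player is best-responding given beliefs about the other side.
The entrant plays Enter: E[Enter] = 0.8·(13) + 0.2·(0) = 10.4; E[Stay out] = 0.4. Best-responding. ✓
The incumbent (cost type low-cost), facing Enter: Fight gives -1, Limit price gives 6, Accommodate gives 9. Proposed Accommodate is best. ✓
The incumbent (cost type high-cost), facing Enter: Fight gives 13, Limit price gives 10, Accommodate gives 6. Proposed Fight is best. ✓

Yes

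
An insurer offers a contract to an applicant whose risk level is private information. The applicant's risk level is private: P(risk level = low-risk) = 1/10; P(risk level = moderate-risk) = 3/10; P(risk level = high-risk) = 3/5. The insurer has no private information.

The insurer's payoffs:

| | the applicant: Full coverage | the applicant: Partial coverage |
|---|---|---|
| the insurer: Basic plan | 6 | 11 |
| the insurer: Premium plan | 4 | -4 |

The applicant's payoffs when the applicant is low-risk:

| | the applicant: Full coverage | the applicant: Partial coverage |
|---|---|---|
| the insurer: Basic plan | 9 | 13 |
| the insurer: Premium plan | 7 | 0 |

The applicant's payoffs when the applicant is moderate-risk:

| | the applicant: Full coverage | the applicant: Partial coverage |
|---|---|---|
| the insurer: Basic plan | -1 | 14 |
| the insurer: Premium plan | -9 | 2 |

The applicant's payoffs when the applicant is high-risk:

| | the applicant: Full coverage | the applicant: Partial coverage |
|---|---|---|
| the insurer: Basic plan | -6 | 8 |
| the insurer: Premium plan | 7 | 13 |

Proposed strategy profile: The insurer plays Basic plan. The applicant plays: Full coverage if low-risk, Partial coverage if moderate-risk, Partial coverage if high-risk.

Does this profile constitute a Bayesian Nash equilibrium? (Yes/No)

The insurer plays Basic plan: E[Basic plan] = 1/10·(6) + 3/10·(11) + 3/5·(11) = 21/2; E[Premium plan] = -16/5. Best-responding. ✓
The applicant (risk level low-risk), facing Basic plan: Full coverage gives 9, Partial coverage gives 13. Proposed Full coverage is not best — profitable deviation exists. ✗
The applicant (risk level moderate-risk), facing Basic plan: Full coverage gives -1, Partial coverage gives 14. Proposed Partial coverage is best. ✓
The applicant (risk level high-risk), facing Basic plan: Full coverage gives -6, Partial coverage gives 8. Proposed Partial coverage is best. ✓

No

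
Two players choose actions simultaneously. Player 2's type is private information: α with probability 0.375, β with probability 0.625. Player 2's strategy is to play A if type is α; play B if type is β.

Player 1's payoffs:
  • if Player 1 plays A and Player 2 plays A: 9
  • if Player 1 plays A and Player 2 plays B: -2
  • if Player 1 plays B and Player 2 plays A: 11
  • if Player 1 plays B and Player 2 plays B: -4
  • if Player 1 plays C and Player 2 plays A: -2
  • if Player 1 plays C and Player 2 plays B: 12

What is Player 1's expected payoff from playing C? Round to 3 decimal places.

6.750

E[C] = 0.375·(-2) + 0.625·12 = (-0.75) + 7.5 = 6.75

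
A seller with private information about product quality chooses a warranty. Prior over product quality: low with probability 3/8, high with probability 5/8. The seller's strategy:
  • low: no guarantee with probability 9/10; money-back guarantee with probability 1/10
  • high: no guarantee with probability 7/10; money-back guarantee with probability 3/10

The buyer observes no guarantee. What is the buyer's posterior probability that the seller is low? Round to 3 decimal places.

P(no guarantee) = (3/8)·(9/10) + (5/8)·(7/10) = 31/40
P(low | no guarantee) = ((3/8)·(9/10)) / (31/40) = (27/80) / (31/40) = 27/62

0.435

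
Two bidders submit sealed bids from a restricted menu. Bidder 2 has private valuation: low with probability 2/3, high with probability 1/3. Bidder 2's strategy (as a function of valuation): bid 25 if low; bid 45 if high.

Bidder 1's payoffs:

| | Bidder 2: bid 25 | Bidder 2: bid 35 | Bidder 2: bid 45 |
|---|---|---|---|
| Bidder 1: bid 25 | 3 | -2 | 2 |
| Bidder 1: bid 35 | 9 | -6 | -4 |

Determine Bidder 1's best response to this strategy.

Compute Bidder 1's expected payoff for each action, taking the expectation over Bidder 2's type.
E[bid 25] = 2/3·(3) + 1/3·(2) = 8/3
E[bid 35] = 2/3·(9) + 1/3·(-4) = 14/3
Best response: bid 35 (14/3 is the largest).

bid 35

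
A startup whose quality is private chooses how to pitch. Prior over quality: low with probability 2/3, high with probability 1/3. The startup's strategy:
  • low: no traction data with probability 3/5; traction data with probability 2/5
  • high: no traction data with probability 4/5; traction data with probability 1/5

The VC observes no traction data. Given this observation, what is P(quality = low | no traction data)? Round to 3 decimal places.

P(no traction data) = (2/3)·(3/5) + (1/3)·(4/5) = 2/3
P(low | no traction data) = ((2/3)·(3/5)) / (2/3) = (2/5) / (2/3) = 3/5

0.600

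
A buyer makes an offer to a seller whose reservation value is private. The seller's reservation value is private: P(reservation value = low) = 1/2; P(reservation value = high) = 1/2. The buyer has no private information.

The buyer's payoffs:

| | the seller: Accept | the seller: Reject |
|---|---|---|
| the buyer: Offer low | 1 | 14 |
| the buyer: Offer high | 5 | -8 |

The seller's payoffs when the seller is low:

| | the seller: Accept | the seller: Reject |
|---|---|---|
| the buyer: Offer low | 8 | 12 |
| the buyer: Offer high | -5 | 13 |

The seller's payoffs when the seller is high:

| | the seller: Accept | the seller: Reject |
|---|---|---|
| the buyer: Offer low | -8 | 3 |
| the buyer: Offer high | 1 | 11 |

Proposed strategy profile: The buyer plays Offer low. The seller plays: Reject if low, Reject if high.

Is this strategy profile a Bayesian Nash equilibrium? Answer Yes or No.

The buyer plays Offer low: E[Offer low] = 1/2·(14) + 1/2·(14) = 14; E[Offer high] = -8. Best-responding. ✓
The seller (reservation value low), facing Offer low: Accept gives 8, Reject gives 12. Proposed Reject is best. ✓
The seller (reservation value high), facing Offer low: Accept gives -8, Reject gives 3. Proposed Reject is best. ✓

Yes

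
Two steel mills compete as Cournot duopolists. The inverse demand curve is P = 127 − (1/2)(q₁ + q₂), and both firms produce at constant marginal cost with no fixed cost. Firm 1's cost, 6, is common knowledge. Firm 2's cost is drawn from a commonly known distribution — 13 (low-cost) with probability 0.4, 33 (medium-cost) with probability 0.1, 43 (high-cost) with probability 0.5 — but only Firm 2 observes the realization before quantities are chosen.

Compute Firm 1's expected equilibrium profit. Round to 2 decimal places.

4672.22

Type-c best response for Firm 2: q₂(c) = (127 − c) − q₁/2.
Firm 1 maximizes expected profit; its first-order condition is 127 − q₁ − (1/2)E[q₂] − 6 = 0.
Substituting E[q₂] and solving: E[c₂] = 30, so q₁ = (127 − 2·6 + 30)/(3/2) = 96.6667.
E[P] = 127 − (1/2)·(q₁ + E[q₂]) = 54.3333; Firm 1's expected profit = (E[P] − 6)·q₁ = (54.3333 − 6)·96.6667 = 4672.22.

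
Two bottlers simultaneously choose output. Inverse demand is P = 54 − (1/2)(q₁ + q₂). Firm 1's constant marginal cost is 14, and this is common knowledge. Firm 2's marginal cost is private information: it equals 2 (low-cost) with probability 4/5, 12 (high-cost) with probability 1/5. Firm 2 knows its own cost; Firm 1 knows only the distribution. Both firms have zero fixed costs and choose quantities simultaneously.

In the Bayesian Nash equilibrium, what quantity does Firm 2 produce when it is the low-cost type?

42

Type-c best response for Firm 2: q₂(c) = (54 − c) − q₁/2.
Firm 1 maximizes expected profit; its first-order condition is 54 − q₁ − (1/2)E[q₂] − 14 = 0.
Substituting E[q₂] and solving: E[c₂] = 4, so q₁ = (54 − 2·14 + 4)/(3/2) = 20.
q₂(low-cost) = (54 − 2 − (1/2)·20) = 42.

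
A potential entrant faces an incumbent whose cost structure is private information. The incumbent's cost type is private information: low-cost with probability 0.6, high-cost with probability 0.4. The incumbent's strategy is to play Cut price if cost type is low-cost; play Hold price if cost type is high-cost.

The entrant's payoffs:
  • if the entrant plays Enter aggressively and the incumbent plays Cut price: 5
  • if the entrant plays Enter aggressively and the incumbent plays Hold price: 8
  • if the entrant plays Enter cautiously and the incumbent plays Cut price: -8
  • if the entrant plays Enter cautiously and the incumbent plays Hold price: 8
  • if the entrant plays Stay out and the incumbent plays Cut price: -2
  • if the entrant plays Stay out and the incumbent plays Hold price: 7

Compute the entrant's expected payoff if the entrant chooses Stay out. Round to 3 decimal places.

1.600

E[Stay out] = 0.6·(-2) + 0.4·7 = (-1.2) + 2.8 = 1.6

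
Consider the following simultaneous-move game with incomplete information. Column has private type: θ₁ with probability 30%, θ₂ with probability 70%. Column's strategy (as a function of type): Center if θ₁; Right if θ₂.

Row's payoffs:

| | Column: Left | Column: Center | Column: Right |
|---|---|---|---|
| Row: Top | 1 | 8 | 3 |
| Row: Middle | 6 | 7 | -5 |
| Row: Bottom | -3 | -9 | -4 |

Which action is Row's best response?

Compute Row's expected payoff for each action, taking the expectation over Column's type.
E[Top] = 0.3·(8) + 0.7·(3) = 4.5
E[Middle] = 0.3·(7) + 0.7·(-5) = -1.4
E[Bottom] = 0.3·(-9) + 0.7·(-4) = -5.5
Best response: Top (4.5 is the largest).

Top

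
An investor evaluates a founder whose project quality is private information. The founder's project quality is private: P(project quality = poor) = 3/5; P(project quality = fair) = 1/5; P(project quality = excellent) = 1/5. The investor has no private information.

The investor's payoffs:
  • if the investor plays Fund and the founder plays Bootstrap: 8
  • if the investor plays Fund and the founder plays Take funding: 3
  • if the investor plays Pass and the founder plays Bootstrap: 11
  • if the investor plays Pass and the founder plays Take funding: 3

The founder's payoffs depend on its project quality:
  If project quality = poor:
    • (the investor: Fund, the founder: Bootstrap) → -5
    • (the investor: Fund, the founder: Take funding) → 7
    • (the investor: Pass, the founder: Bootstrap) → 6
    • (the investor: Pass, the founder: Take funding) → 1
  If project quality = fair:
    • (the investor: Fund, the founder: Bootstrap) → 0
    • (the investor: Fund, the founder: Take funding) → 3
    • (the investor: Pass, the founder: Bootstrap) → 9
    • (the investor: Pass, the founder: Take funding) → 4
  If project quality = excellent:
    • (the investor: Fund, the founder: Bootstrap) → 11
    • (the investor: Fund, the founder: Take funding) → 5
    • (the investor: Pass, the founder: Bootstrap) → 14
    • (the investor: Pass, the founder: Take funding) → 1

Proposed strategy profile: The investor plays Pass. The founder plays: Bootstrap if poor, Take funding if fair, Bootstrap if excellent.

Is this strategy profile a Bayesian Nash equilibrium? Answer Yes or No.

The investor plays Pass: E[Pass] = 3/5·(11) + 1/5·(3) + 1/5·(11) = 47/5; E[Fund] = 7. Best-responding. ✓
The founder (project quality poor), facing Pass: Bootstrap gives 6, Take funding gives 1. Proposed Bootstrap is best. ✓
The founder (project quality fair), facing Pass: Bootstrap gives 9, Take funding gives 4. Proposed Take funding is not best — profitable deviation exists. ✗
The founder (project quality excellent), facing Pass: Bootstrap gives 14, Take funding gives 1. Proposed Bootstrap is best. ✓

No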